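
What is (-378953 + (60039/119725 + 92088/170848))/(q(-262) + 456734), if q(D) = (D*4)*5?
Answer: -968922218738941/1154401124567400 ≈ -0.83933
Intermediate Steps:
q(D) = 20*D (q(D) = (4*D)*5 = 20*D)
(-378953 + (60039/119725 + 92088/170848))/(q(-262) + 456734) = (-378953 + (60039/119725 + 92088/170848))/(20*(-262) + 456734) = (-378953 + (60039*(1/119725) + 92088*(1/170848)))/(-5240 + 456734) = (-378953 + (60039/119725 + 11511/21356))/451494 = (-378953 + 2660347359/2556847100)*(1/451494) = -968922218738941/2556847100*1/451494 = -968922218738941/1154401124567400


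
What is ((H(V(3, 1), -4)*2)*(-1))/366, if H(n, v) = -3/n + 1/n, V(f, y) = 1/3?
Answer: 2/61 ≈ 0.032787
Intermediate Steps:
V(f, y) = 1/3
H(n, v) = -2/n (H(n, v) = -3/n + 1/n = -2/n)
((H(V(3, 1), -4)*2)*(-1))/366 = ((-2/1/3*2)*(-1))/366 = ((-2*3*2)*(-1))/366 = (-6*2*(-1))/366 = (-12*(-1))/366 = (1/366)*12 = 2/61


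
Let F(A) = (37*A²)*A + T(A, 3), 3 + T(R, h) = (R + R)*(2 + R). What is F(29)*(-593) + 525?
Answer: -536182959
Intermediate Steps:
T(R, h) = -3 + 2*R*(2 + R) (T(R, h) = -3 + (R + R)*(2 + R) = -3 + (2*R)*(2 + R) = -3 + 2*R*(2 + R))
F(A) = -3 + 2*A² + 4*A + 37*A³ (F(A) = (37*A²)*A + (-3 + 2*A² + 4*A) = 37*A³ + (-3 + 2*A² + 4*A) = -3 + 2*A² + 4*A + 37*A³)
F(29)*(-593) + 525 = (-3 + 2*29² + 4*29 + 37*29³)*(-593) + 525 = (-3 + 2*841 + 116 + 37*24389)*(-593) + 525 = (-3 + 1682 + 116 + 902393)*(-593) + 525 = 904188*(-593) + 525 = -536183484 + 525 = -536182959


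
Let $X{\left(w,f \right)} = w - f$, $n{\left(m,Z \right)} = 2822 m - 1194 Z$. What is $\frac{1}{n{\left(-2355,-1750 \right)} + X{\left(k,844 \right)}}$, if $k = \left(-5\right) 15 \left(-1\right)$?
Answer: $- \frac{1}{4557079} \approx -2.1944 \cdot 10^{-7}$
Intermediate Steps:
$n{\left(m,Z \right)} = - 1194 Z + 2822 m$
$k = 75$ ($k = \left(-75\right) \left(-1\right) = 75$)
$\frac{1}{n{\left(-2355,-1750 \right)} + X{\left(k,844 \right)}} = \frac{1}{\left(\left(-1194\right) \left(-1750\right) + 2822 \left(-2355\right)\right) + \left(75 - 844\right)} = \frac{1}{\left(2089500 - 6645810\right) + \left(75 - 844\right)} = \frac{1}{-4556310 - 769} = \frac{1}{-4557079} = - \frac{1}{4557079}$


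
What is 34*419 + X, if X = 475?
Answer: 14721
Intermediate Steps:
34*419 + X = 34*419 + 475 = 14246 + 475 = 14721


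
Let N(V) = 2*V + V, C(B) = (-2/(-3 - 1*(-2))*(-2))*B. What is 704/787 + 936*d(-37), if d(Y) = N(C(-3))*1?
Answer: 26519456/787 ≈ 33697.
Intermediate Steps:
C(B) = -4*B (C(B) = (-2/(-3 + 2)*(-2))*B = (-2/(-1)*(-2))*B = (-2*(-1)*(-2))*B = (2*(-2))*B = -4*B)
N(V) = 3*V
d(Y) = 36 (d(Y) = (3*(-4*(-3)))*1 = (3*12)*1 = 36*1 = 36)
704/787 + 936*d(-37) = 704/787 + 936*36 = 704*(1/787) + 33696 = 704/787 + 33696 = 26519456/787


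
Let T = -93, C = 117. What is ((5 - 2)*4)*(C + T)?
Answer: 288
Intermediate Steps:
((5 - 2)*4)*(C + T) = ((5 - 2)*4)*(117 - 93) = (3*4)*24 = 12*24 = 288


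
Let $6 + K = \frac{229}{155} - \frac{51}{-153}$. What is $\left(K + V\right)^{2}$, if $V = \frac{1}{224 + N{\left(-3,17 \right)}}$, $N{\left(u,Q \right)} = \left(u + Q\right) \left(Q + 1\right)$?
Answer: $\frac{858926729089}{48991395600} \approx 17.532$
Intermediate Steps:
$N{\left(u,Q \right)} = \left(1 + Q\right) \left(Q + u\right)$ ($N{\left(u,Q \right)} = \left(Q + u\right) \left(1 + Q\right) = \left(1 + Q\right) \left(Q + u\right)$)
$V = \frac{1}{476}$ ($V = \frac{1}{224 + \left(17 - 3 + 17^{2} + 17 \left(-3\right)\right)} = \frac{1}{224 + \left(17 - 3 + 289 - 51\right)} = \frac{1}{224 + 252} = \frac{1}{476} \approx 0.0021008$)
$K = - \frac{1948}{465}$ ($K = -6 + \left(\frac{229}{155} - \frac{51}{-153}\right) = -6 + \left(229 \cdot \frac{1}{155} - - \frac{1}{3}\right) = -6 + \left(\frac{229}{155} + \frac{1}{3}\right) = -6 + \frac{842}{465} = - \frac{1948}{465} \approx -4.1892$)
$\left(K + V\right)^{2} = \left(- \frac{1948}{465} + \frac{1}{476}\right)^{2} = \left(- \frac{926783}{221340}\right)^{2} = \frac{858926729089}{48991395600}$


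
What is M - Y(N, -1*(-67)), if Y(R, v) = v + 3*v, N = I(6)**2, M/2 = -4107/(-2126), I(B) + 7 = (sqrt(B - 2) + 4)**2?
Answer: -280777/1063 ≈ -264.14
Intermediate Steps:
I(B) = -7 + (4 + sqrt(-2 + B))**2 (I(B) = -7 + (sqrt(B - 2) + 4)**2 = -7 + (sqrt(-2 + B) + 4)**2 = -7 + (4 + sqrt(-2 + B))**2)
M = 4107/1063 (M = 2*(-4107/(-2126)) = 2*(-4107*(-1/2126)) = 2*(4107/2126) = 4107/1063 ≈ 3.8636)
N = 841 (N = (-7 + (4 + sqrt(-2 + 6))**2)**2 = (-7 + (4 + sqrt(4))**2)**2 = (-7 + (4 + 2)**2)**2 = (-7 + 6**2)**2 = (-7 + 36)**2 = 29**2 = 841)
Y(R, v) = 4*v
M - Y(N, -1*(-67)) = 4107/1063 - 4*(-1*(-67)) = 4107/1063 - 4*67 = 4107/1063 - 1*268 = 4107/1063 - 268 = -280777/1063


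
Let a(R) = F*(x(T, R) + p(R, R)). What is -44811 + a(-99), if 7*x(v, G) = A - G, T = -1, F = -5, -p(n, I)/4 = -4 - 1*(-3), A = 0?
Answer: -314312/7 ≈ -44902.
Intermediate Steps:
p(n, I) = 4 (p(n, I) = -4*(-4 - 1*(-3)) = -4*(-4 + 3) = -4*(-1) = 4)
x(v, G) = -G/7 (x(v, G) = (0 - G)/7 = (-G)/7 = -G/7)
a(R) = -20 + 5*R/7 (a(R) = -5*(-R/7 + 4) = -5*(4 - R/7) = -20 + 5*R/7)
-44811 + a(-99) = -44811 + (-20 + (5/7)*(-99)) = -44811 + (-20 - 495/7) = -44811 - 635/7 = -314312/7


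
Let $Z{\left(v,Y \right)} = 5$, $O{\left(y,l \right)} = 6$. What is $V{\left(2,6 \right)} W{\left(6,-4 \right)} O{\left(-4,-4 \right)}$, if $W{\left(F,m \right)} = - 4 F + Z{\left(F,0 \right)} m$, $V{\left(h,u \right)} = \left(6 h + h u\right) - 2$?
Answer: $-5808$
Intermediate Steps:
$V{\left(h,u \right)} = -2 + 6 h + h u$
$W{\left(F,m \right)} = - 4 F + 5 m$
$V{\left(2,6 \right)} W{\left(6,-4 \right)} O{\left(-4,-4 \right)} = \left(-2 + 6 \cdot 2 + 2 \cdot 6\right) \left(\left(-4\right) 6 + 5 \left(-4\right)\right) 6 = \left(-2 + 12 + 12\right) \left(-24 - 20\right) 6 = 22 \left(-44\right) 6 = \left(-968\right) 6 = -5808$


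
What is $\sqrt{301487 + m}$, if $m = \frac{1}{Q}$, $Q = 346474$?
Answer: $\frac{\sqrt{36191775577135686}}{346474} \approx 549.08$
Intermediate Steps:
$m = \frac{1}{346474} \approx 2.8862 \cdot 10^{-6}$
$\sqrt{301487 + m} = \sqrt{301487 + \frac{1}{346474}} = \sqrt{\frac{104457406839}{346474}} = \frac{\sqrt{36191775577135686}}{346474}$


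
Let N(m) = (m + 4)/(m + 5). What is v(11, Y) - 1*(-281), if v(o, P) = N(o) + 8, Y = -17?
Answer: 4639/16 ≈ 289.94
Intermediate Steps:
N(m) = (4 + m)/(5 + m)
v(o, P) = 8 + (4 + o)/(5 + o) (v(o, P) = (4 + o)/(5 + o) + 8 = 8 + (4 + o)/(5 + o))
v(11, Y) - 1*(-281) = (44 + 9*11)/(5 + 11) - 1*(-281) = (44 + 99)/16 + 281 = (1/16)*143 + 281 = 143/16 + 281 = 4639/16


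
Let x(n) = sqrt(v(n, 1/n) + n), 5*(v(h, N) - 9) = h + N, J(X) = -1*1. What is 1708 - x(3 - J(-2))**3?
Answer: 1708 - 277*sqrt(1385)/200 ≈ 1656.5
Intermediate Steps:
J(X) = -1
v(h, N) = 9 + N/5 + h/5 (v(h, N) = 9 + (h + N)/5 = 9 + (N + h)/5 = 9 + (N/5 + h/5) = 9 + N/5 + h/5)
x(n) = sqrt(9 + 1/(5*n) + 6*n/5) (x(n) = sqrt((9 + 1/(5*n) + n/5) + n) = sqrt((9 + n/5 + 1/(5*n)) + n) = sqrt(9 + 1/(5*n) + 6*n/5))
1708 - x(3 - J(-2))**3 = 1708 - (sqrt(225 + 5/(3 - 1*(-1)) + 30*(3 - 1*(-1)))/5)**3 = 1708 - (sqrt(225 + 5/(3 + 1) + 30*(3 + 1))/5)**3 = 1708 - (sqrt(225 + 5/4 + 30*4)/5)**3 = 1708 - (sqrt(225 + 5*(1/4) + 120)/5)**3 = 1708 - (sqrt(225 + 5/4 + 120)/5)**3 = 1708 - (sqrt(1385/4)/5)**3 = 1708 - ((sqrt(1385)/2)/5)**3 = 1708 - (sqrt(1385)/10)**3 = 1708 - 277*sqrt(1385)/200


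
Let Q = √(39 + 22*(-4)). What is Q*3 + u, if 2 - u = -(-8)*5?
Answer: -38 + 21*I ≈ -38.0 + 21.0*I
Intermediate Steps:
u = -38 (u = 2 - (-1)*(-8*5) = 2 - (-1)*(-40) = 2 - 1*40 = 2 - 40 = -38)
Q = 7*I (Q = √(39 - 88) = √(-49) = 7*I ≈ 7.0*I)
Q*3 + u = (7*I)*3 - 38 = 21*I - 38 = -38 + 21*I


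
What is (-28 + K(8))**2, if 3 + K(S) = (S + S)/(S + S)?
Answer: 900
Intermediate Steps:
K(S) = -2 (K(S) = -3 + (S + S)/(S + S) = -3 + (2*S)/((2*S)) = -3 + (2*S)*(1/(2*S)) = -3 + 1 = -2)
(-28 + K(8))**2 = (-28 - 2)**2 = (-30)**2 = 900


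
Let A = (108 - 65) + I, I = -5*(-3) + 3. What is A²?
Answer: 3721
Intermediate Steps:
I = 18 (I = 15 + 3 = 18)
A = 61 (A = (108 - 65) + 18 = 43 + 18 = 61)
A² = 61² = 3721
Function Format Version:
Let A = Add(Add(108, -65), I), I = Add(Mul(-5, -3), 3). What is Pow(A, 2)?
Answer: 3721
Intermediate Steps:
I = 18 (I = Add(15, 3) = 18)
A = 61 (A = Add(Add(108, -65), 18) = Add(43, 18) = 61)
Pow(A, 2) = Pow(61, 2) = 3721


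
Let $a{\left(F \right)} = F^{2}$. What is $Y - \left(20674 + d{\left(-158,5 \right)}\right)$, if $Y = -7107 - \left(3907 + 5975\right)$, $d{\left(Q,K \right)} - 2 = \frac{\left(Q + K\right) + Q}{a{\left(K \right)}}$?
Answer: $- \frac{941314}{25} \approx -37653.0$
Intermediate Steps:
$d{\left(Q,K \right)} = 2 + \frac{K + 2 Q}{K^{2}}$ ($d{\left(Q,K \right)} = 2 + \frac{\left(Q + K\right) + Q}{K^{2}} = 2 + \frac{\left(K + Q\right) + Q}{K^{2}} = 2 + \frac{K + 2 Q}{K^{2}}$)
$Y = -16989$ ($Y = -7107 - 9882 = -16989$)
$Y - \left(20674 + d{\left(-158,5 \right)}\right) = -16989 - \left(20674 + \left(2 + \frac{1}{5} + 2 \left(-158\right) \frac{1}{25}\right)\right) = -16989 - \left(20674 + \left(2 + \frac{1}{5} - \frac{316}{25}\right)\right) = -16989 - \left(20674 - \frac{261}{25}\right) = -16989 - \frac{516589}{25} = - \frac{941314}{25}$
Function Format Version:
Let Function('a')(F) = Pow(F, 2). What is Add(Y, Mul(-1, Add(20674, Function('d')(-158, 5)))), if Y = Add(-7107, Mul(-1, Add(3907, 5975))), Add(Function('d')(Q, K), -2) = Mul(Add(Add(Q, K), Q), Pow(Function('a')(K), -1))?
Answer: Rational(-941314, 25) ≈ -37653.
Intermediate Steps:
Function('d')(Q, K) = Add(2, Mul(Pow(K, -2), Add(K, Mul(2, Q)))) (Function('d')(Q, K) = Add(2, Mul(Add(Add(Q, K), Q), Pow(Pow(K, 2), -1))) = Add(2, Mul(Add(Add(K, Q), Q), Pow(K, -2))) = Add(2, Mul(Add(K, Mul(2, Q)), Pow(K, -2))) = Add(2, Mul(Pow(K, -2), Add(K, Mul(2, Q)))))
Y = -16989 (Y = Add(-7107, Mul(-1, 9882)) = Add(-7107, -9882) = -16989)
Add(Y, Mul(-1, Add(20674, Function('d')(-158, 5)))) = Add(-16989, Mul(-1, Add(20674, Add(2, Pow(5, -1), Mul(2, -158, Pow(5, -2)))))) = Add(-16989, Mul(-1, Add(20674, Add(2, Rational(1, 5), Mul(2, -158, Rational(1, 25)))))) = Add(-16989, Mul(-1, Add(20674, Add(2, Rational(1, 5), Rational(-316, 25))))) = Add(-16989, Mul(-1, Add(20674, Rational(-261, 25)))) = Add(-16989, Mul(-1, Rational(516589, 25))) = Add(-16989, Rational(-516589, 25)) = Rational(-941314, 25)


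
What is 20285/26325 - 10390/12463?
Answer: -4140959/65617695 ≈ -0.063107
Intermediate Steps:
20285/26325 - 10390/12463 = 20285*(1/26325) - 10390*1/12463 = 4057/5265 - 10390/12463 = -4140959/65617695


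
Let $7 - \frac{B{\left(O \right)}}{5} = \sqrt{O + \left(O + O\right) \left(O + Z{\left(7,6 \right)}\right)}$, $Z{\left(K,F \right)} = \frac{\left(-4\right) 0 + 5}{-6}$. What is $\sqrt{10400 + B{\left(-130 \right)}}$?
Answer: $\frac{\sqrt{93915 - 30 \sqrt{76245}}}{3} \approx 97.543$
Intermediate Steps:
$Z{\left(K,F \right)} = - \frac{5}{6}$ ($Z{\left(K,F \right)} = \left(0 + 5\right) \left(- \frac{1}{6}\right) = 5 \left(- \frac{1}{6}\right) = - \frac{5}{6}$)
$B{\left(O \right)} = 35 - 5 \sqrt{O + 2 O \left(- \frac{5}{6} + O\right)}$ ($B{\left(O \right)} = 35 - 5 \sqrt{O + \left(O + O\right) \left(O - \frac{5}{6}\right)} = 35 - 5 \sqrt{O + 2 O \left(- \frac{5}{6} + O\right)}$)
$\sqrt{10400 + B{\left(-130 \right)}} = \sqrt{10400 + \left(35 - \frac{5 \sqrt{6} \sqrt{- 130 \left(-1 + 3 \left(-130\right)\right)}}{3}\right)} = \sqrt{10400 + \left(35 - \frac{5 \sqrt{6} \sqrt{- 130 \left(-1 - 390\right)}}{3}\right)} = \sqrt{10400 + \left(35 - \frac{5 \sqrt{6} \sqrt{\left(-130\right) \left(-391\right)}}{3}\right)} = \sqrt{10400 + \left(35 - \frac{5 \sqrt{6} \sqrt{50830}}{3}\right)} = \sqrt{10400 + \left(35 - \frac{10 \sqrt{76245}}{3}\right)} = \sqrt{10435 - \frac{10 \sqrt{76245}}{3}}$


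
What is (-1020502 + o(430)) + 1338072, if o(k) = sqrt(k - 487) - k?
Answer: 317140 + I*sqrt(57) ≈ 3.1714e+5 + 7.5498*I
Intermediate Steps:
o(k) = sqrt(-487 + k) - k
(-1020502 + o(430)) + 1338072 = (-1020502 + (sqrt(-487 + 430) - 1*430)) + 1338072 = (-1020502 + (sqrt(-57) - 430)) + 1338072 = (-1020502 + (I*sqrt(57) - 430)) + 1338072 = (-1020502 + (-430 + I*sqrt(57))) + 1338072 = (-1020932 + I*sqrt(57)) + 1338072 = 317140 + I*sqrt(57)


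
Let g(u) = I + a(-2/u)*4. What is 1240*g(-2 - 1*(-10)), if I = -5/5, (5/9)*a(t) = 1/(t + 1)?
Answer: 10664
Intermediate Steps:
a(t) = 9/(5*(1 + t)) (a(t) = 9/(5*(t + 1)) = 9/(5*(1 + t)))
I = -1 (I = -5*⅕ = -1)
g(u) = -1 + 36/(5*(1 - 2/u)) (g(u) = -1 + (9/(5*(1 - 2/u)))*4 = -1 + 36/(5*(1 - 2/u)))
1240*g(-2 - 1*(-10)) = 1240*((10 + 31*(-2 - 1*(-10)))/(5*(-2 + (-2 - 1*(-10))))) = 1240*((10 + 31*(-2 + 10))/(5*(-2 + (-2 + 10)))) = 1240*((10 + 31*8)/(5*(-2 + 8))) = 1240*((⅕)*(10 + 248)/6) = 1240*((⅕)*(⅙)*258) = 1240*(43/5) = 10664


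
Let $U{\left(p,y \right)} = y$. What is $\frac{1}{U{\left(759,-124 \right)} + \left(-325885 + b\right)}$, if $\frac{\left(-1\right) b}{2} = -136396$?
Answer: $- \frac{1}{53217} \approx -1.8791 \cdot 10^{-5}$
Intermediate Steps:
$b = 272792$ ($b = \left(-2\right) \left(-136396\right) = 272792$)
$\frac{1}{U{\left(759,-124 \right)} + \left(-325885 + b\right)} = \frac{1}{-124 + \left(-325885 + 272792\right)} = \frac{1}{-124 - 53093} = \frac{1}{-53217} = - \frac{1}{53217}$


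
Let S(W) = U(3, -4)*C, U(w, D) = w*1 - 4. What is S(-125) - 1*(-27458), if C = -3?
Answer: 27461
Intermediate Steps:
U(w, D) = -4 + w (U(w, D) = w - 4 = -4 + w)
S(W) = 3 (S(W) = (-4 + 3)*(-3) = -1*(-3) = 3)
S(-125) - 1*(-27458) = 3 - 1*(-27458) = 3 + 27458 = 27461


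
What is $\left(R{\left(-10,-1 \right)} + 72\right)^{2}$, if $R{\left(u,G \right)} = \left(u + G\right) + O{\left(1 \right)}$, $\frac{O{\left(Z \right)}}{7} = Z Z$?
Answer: $4624$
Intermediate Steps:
$O{\left(Z \right)} = 7 Z^{2}$ ($O{\left(Z \right)} = 7 Z Z = 7 Z^{2}$)
$R{\left(u,G \right)} = 7 + G + u$ ($R{\left(u,G \right)} = \left(u + G\right) + 7 \cdot 1^{2} = \left(G + u\right) + 7 \cdot 1 = \left(G + u\right) + 7 = 7 + G + u$)
$\left(R{\left(-10,-1 \right)} + 72\right)^{2} = \left(\left(7 - 1 - 10\right) + 72\right)^{2} = \left(-4 + 72\right)^{2} = 68^{2} = 4624$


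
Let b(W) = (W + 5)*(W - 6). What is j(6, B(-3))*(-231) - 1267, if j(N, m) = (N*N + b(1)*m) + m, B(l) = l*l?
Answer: 50708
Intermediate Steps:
b(W) = (-6 + W)*(5 + W) (b(W) = (5 + W)*(-6 + W) = (-6 + W)*(5 + W))
B(l) = l²
j(N, m) = N² - 29*m (j(N, m) = (N*N + (-30 + 1² - 1*1)*m) + m = (N² + (-30 + 1 - 1)*m) + m = (N² - 30*m) + m = N² - 29*m)
j(6, B(-3))*(-231) - 1267 = (6² - 29*(-3)²)*(-231) - 1267 = (36 - 29*9)*(-231) - 1267 = (36 - 261)*(-231) - 1267 = -225*(-231) - 1267 = 51975 - 1267 = 50708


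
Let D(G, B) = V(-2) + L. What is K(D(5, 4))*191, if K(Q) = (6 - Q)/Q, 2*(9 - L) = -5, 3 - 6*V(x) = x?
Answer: -3629/37 ≈ -98.081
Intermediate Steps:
V(x) = ½ - x/6
L = 23/2 (L = 9 - ½*(-5) = 9 + 5/2 = 23/2 ≈ 11.500)
D(G, B) = 37/3 (D(G, B) = (½ - ⅙*(-2)) + 23/2 = (½ + ⅓) + 23/2 = ⅚ + 23/2 = 37/3)
K(Q) = (6 - Q)/Q
K(D(5, 4))*191 = ((6 - 1*37/3)/(37/3))*191 = (3*(6 - 37/3)/37)*191 = ((3/37)*(-19/3))*191 = -19/37*191 = -3629/37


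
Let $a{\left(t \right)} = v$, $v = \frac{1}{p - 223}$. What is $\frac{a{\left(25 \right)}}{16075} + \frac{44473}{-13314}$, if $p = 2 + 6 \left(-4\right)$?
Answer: $- \frac{25021623527}{7490789250} \approx -3.3403$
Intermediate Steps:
$p = -22$ ($p = 2 - 24 = -22$)
$v = - \frac{1}{245}$ ($v = \frac{1}{-22 - 223} = \frac{1}{-245} = - \frac{1}{245} \approx -0.0040816$)
$a{\left(t \right)} = - \frac{1}{245}$
$\frac{a{\left(25 \right)}}{16075} + \frac{44473}{-13314} = - \frac{1}{245 \cdot 16075} + \frac{44473}{-13314} = \left(- \frac{1}{245}\right) \frac{1}{16075} + 44473 \left(- \frac{1}{13314}\right) = - \frac{1}{3938375} - \frac{44473}{13314} = - \frac{25021623527}{7490789250}$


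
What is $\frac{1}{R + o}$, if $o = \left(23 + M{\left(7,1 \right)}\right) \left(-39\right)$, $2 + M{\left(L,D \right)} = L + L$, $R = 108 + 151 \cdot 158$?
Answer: $\frac{1}{22601} \approx 4.4246 \cdot 10^{-5}$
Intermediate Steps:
$R = 23966$ ($R = 108 + 23858 = 23966$)
$M{\left(L,D \right)} = -2 + 2 L$ ($M{\left(L,D \right)} = -2 + \left(L + L\right) = -2 + 2 L$)
$o = -1365$ ($o = \left(23 + \left(-2 + 2 \cdot 7\right)\right) \left(-39\right) = \left(23 + \left(-2 + 14\right)\right) \left(-39\right) = \left(23 + 12\right) \left(-39\right) = 35 \left(-39\right) = -1365$)
$\frac{1}{R + o} = \frac{1}{23966 - 1365} = \frac{1}{22601}$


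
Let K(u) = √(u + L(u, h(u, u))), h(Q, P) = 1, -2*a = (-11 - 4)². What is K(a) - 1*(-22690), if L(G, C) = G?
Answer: 22690 + 15*I ≈ 22690.0 + 15.0*I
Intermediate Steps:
a = -225/2 (a = -(-11 - 4)²/2 = -½*(-15)² = -½*225 = -225/2 ≈ -112.50)
K(u) = √2*√u (K(u) = √(u + u) = √(2*u) = √2*√u)
K(a) - 1*(-22690) = √2*√(-225/2) - 1*(-22690) = √2*(15*I*√2/2) + 22690 = 15*I + 22690 = 22690 + 15*I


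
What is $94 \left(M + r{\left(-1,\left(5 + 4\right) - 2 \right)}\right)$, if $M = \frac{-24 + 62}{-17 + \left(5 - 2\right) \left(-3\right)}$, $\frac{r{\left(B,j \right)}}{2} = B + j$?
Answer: $\frac{12878}{13} \approx 990.62$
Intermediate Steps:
$r{\left(B,j \right)} = 2 B + 2 j$ ($r{\left(B,j \right)} = 2 \left(B + j\right) = 2 B + 2 j$)
$M = - \frac{19}{13}$ ($M = \frac{38}{-17 + 3 \left(-3\right)} = \frac{38}{-17 - 9} = \frac{38}{-26} = 38 \left(- \frac{1}{26}\right) = - \frac{19}{13} \approx -1.4615$)
$94 \left(M + r{\left(-1,\left(5 + 4\right) - 2 \right)}\right) = 94 \left(- \frac{19}{13} + \left(2 \left(-1\right) + 2 \left(\left(5 + 4\right) - 2\right)\right)\right) = 94 \left(- \frac{19}{13} - \left(2 - 2 \left(9 - 2\right)\right)\right) = 94 \left(- \frac{19}{13} + \left(-2 + 2 \cdot 7\right)\right) = 94 \left(- \frac{19}{13} + \left(-2 + 14\right)\right) = 94 \left(- \frac{19}{13} + 12\right) = 94 \cdot \frac{137}{13} = \frac{12878}{13}$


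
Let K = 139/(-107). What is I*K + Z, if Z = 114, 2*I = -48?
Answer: 15534/107 ≈ 145.18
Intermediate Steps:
I = -24 (I = (½)*(-48) = -24)
K = -139/107 (K = 139*(-1/107) = -139/107 ≈ -1.2991)
I*K + Z = -24*(-139/107) + 114 = 3336/107 + 114 = 15534/107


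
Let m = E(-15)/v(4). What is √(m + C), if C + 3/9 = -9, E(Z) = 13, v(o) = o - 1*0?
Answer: I*√219/6 ≈ 2.4664*I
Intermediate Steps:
v(o) = o (v(o) = o + 0 = o)
C = -28/3 (C = -⅓ - 9 = -28/3 ≈ -9.3333)
m = 13/4 ≈ 3.2500
√(m + C) = √(13/4 - 28/3) = √(-73/12) = I*√219/6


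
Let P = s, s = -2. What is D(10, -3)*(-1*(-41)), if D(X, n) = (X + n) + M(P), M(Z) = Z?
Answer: 205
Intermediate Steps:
P = -2
D(X, n) = -2 + X + n (D(X, n) = (X + n) - 2 = -2 + X + n)
D(10, -3)*(-1*(-41)) = (-2 + 10 - 3)*(-1*(-41)) = 5*41 = 205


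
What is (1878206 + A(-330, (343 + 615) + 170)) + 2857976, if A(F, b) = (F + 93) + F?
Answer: 4735615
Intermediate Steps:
A(F, b) = 93 + 2*F (A(F, b) = (93 + F) + F = 93 + 2*F)
(1878206 + A(-330, (343 + 615) + 170)) + 2857976 = (1878206 + (93 + 2*(-330))) + 2857976 = (1878206 + (93 - 660)) + 2857976 = (1878206 - 567) + 2857976 = 1877639 + 2857976 = 4735615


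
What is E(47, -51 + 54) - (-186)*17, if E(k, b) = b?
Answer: 3165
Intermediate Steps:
E(47, -51 + 54) - (-186)*17 = (-51 + 54) - (-186)*17 = 3 - 1*(-3162) = 3 + 3162 = 3165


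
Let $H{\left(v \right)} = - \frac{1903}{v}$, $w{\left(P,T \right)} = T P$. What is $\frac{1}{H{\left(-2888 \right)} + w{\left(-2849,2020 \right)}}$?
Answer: $- \frac{2888}{16620380337} \approx -1.7376 \cdot 10^{-7}$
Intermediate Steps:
$w{\left(P,T \right)} = P T$
$\frac{1}{H{\left(-2888 \right)} + w{\left(-2849,2020 \right)}} = \frac{1}{- \frac{1903}{-2888} - 5754980} = \frac{1}{\left(-1903\right) \left(- \frac{1}{2888}\right) - 5754980} = \frac{1}{\frac{1903}{2888} - 5754980} = \frac{1}{- \frac{16620380337}{2888}} = - \frac{2888}{16620380337}$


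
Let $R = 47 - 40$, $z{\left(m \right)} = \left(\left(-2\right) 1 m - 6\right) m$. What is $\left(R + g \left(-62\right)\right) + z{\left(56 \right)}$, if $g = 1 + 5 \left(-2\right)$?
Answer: $-6043$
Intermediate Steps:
$z{\left(m \right)} = m \left(-6 - 2 m\right)$ ($z{\left(m \right)} = \left(- 2 m - 6\right) m = \left(-6 - 2 m\right) m = m \left(-6 - 2 m\right)$)
$R = 7$ ($R = 47 - 40 = 7$)
$g = -9$ ($g = 1 - 10 = -9$)
$\left(R + g \left(-62\right)\right) + z{\left(56 \right)} = \left(7 - -558\right) - 112 \left(3 + 56\right) = \left(7 + 558\right) - 112 \cdot 59 = 565 - 6608 = -6043$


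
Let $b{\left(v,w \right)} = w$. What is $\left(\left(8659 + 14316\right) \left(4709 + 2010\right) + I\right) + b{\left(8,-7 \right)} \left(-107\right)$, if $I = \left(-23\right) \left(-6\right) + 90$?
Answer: $154370002$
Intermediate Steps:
$I = 228$ ($I = 138 + 90 = 228$)
$\left(\left(8659 + 14316\right) \left(4709 + 2010\right) + I\right) + b{\left(8,-7 \right)} \left(-107\right) = \left(\left(8659 + 14316\right) \left(4709 + 2010\right) + 228\right) - -749 = \left(22975 \cdot 6719 + 228\right) + 749 = \left(154369025 + 228\right) + 749 = 154369253 + 749 = 154370002$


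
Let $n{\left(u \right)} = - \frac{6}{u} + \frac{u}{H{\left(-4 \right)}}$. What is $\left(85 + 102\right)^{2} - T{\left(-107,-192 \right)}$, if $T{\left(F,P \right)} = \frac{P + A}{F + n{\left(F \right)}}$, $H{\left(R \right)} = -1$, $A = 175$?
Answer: $\frac{211633}{6} \approx 35272.0$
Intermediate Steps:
$n{\left(u \right)} = - u - \frac{6}{u}$ ($n{\left(u \right)} = - \frac{6}{u} + \frac{u}{-1} = - \frac{6}{u} + u \left(-1\right) = - \frac{6}{u} - u = - u - \frac{6}{u}$)
$T{\left(F,P \right)} = - \frac{F \left(175 + P\right)}{6}$ ($T{\left(F,P \right)} = \frac{P + 175}{F - \left(F + \frac{6}{F}\right)} = \frac{175 + P}{\left(-6\right) \frac{1}{F}} = \left(175 + P\right) \left(- \frac{F}{6}\right) = - \frac{F \left(175 + P\right)}{6}$)
$\left(85 + 102\right)^{2} - T{\left(-107,-192 \right)} = \left(85 + 102\right)^{2} - \left(- \frac{1}{6}\right) \left(-107\right) \left(175 - 192\right) = 187^{2} - \left(- \frac{1}{6}\right) \left(-107\right) \left(-17\right) = 34969 - - \frac{1819}{6} = 34969 + \frac{1819}{6} = \frac{211633}{6}$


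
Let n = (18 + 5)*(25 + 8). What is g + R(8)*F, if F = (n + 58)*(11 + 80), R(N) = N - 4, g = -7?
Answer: 297381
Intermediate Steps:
R(N) = -4 + N
n = 759 (n = 23*33 = 759)
F = 74347 (F = (759 + 58)*(11 + 80) = 817*91 = 74347)
g + R(8)*F = -7 + (-4 + 8)*74347 = -7 + 4*74347 = -7 + 297388 = 297381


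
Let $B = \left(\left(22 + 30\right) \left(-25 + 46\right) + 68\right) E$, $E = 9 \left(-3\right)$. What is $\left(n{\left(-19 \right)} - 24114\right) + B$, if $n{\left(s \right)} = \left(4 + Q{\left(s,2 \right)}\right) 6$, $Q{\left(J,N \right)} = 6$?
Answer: $-55374$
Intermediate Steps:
$E = -27$
$n{\left(s \right)} = 60$ ($n{\left(s \right)} = \left(4 + 6\right) 6 = 10 \cdot 6 = 60$)
$B = -31320$ ($B = \left(\left(22 + 30\right) \left(-25 + 46\right) + 68\right) \left(-27\right) = \left(52 \cdot 21 + 68\right) \left(-27\right) = \left(1092 + 68\right) \left(-27\right) = 1160 \left(-27\right) = -31320$)
$\left(n{\left(-19 \right)} - 24114\right) + B = \left(60 - 24114\right) - 31320 = -24054 - 31320 = -55374$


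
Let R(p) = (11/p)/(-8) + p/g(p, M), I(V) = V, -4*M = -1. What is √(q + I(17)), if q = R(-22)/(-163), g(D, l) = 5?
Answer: √180952005/3260 ≈ 4.1263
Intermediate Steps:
M = ¼ (M = -¼*(-1) = ¼ ≈ 0.25000)
R(p) = -11/(8*p) + p/5 (R(p) = (11/p)/(-8) + p/5 = (11/p)*(-⅛) + p*(⅕) = -11/(8*p) + p/5)
q = 347/13040 (q = (-11/8/(-22) + (⅕)*(-22))/(-163) = (-11/8*(-1/22) - 22/5)*(-1/163) = (1/16 - 22/5)*(-1/163) = -347/80*(-1/163) = 347/13040 ≈ 0.026610)
√(q + I(17)) = √(347/13040 + 17) = √(222027/13040) = √180952005/3260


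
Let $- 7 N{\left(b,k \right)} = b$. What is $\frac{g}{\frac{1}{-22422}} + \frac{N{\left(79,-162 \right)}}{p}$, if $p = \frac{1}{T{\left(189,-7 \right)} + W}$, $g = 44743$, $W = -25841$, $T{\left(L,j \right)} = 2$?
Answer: $- \frac{7020551541}{7} \approx -1.0029 \cdot 10^{9}$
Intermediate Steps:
$N{\left(b,k \right)} = - \frac{b}{7}$
$p = - \frac{1}{25839}$ ($p = \frac{1}{2 - 25841} = \frac{1}{-25839} = - \frac{1}{25839} \approx -3.8701 \cdot 10^{-5}$)
$\frac{g}{\frac{1}{-22422}} + \frac{N{\left(79,-162 \right)}}{p} = \frac{44743}{\frac{1}{-22422}} + \frac{\left(- \frac{1}{7}\right) 79}{- \frac{1}{25839}} = \frac{44743}{- \frac{1}{22422}} - - \frac{2041281}{7} = 44743 \left(-22422\right) + \frac{2041281}{7} = -1003227546 + \frac{2041281}{7} = - \frac{7020551541}{7}$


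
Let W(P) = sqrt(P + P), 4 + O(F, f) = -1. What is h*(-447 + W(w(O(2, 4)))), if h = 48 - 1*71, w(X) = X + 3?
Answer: 10281 - 46*I ≈ 10281.0 - 46.0*I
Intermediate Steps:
O(F, f) = -5 (O(F, f) = -4 - 1 = -5)
w(X) = 3 + X
W(P) = sqrt(2)*sqrt(P) (W(P) = sqrt(2*P) = sqrt(2)*sqrt(P))
h = -23 (h = 48 - 71 = -23)
h*(-447 + W(w(O(2, 4)))) = -23*(-447 + sqrt(2)*sqrt(3 - 5)) = -23*(-447 + sqrt(2)*sqrt(-2)) = -23*(-447 + sqrt(2)*(I*sqrt(2))) = -23*(-447 + 2*I) = 10281 - 46*I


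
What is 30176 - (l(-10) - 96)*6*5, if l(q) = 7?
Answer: 32846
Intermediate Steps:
30176 - (l(-10) - 96)*6*5 = 30176 - (7 - 96)*6*5 = 30176 - (-89)*30 = 30176 - 1*(-2670) = 30176 + 2670 = 32846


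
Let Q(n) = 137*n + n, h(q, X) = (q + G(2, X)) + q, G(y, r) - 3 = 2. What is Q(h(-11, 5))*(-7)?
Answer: 16422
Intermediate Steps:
G(y, r) = 5 (G(y, r) = 3 + 2 = 5)
h(q, X) = 5 + 2*q (h(q, X) = (q + 5) + q = (5 + q) + q = 5 + 2*q)
Q(n) = 138*n
Q(h(-11, 5))*(-7) = (138*(5 + 2*(-11)))*(-7) = (138*(5 - 22))*(-7) = (138*(-17))*(-7) = -2346*(-7) = 16422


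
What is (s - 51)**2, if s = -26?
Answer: 5929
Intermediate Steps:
(s - 51)**2 = (-26 - 51)**2 = (-77)**2 = 5929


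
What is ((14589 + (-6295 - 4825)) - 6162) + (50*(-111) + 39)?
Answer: -8204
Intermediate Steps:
((14589 + (-6295 - 4825)) - 6162) + (50*(-111) + 39) = ((14589 - 11120) - 6162) + (-5550 + 39) = (3469 - 6162) - 5511 = -2693 - 5511 = -8204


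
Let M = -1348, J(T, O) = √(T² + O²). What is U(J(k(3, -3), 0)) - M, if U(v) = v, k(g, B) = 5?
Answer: 1353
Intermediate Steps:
J(T, O) = √(O² + T²)
U(J(k(3, -3), 0)) - M = √(0² + 5²) - 1*(-1348) = √(0 + 25) + 1348 = √25 + 1348 = 5 + 1348 = 1353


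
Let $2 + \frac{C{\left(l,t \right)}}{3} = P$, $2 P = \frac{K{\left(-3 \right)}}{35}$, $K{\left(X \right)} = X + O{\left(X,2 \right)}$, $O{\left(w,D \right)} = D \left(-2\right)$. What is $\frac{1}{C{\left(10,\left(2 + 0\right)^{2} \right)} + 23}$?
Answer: $\frac{10}{167} \approx 0.05988$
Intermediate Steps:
$O{\left(w,D \right)} = - 2 D$
$K{\left(X \right)} = -4 + X$ ($K{\left(X \right)} = X - 4 = -4 + X$)
$P = - \frac{1}{10}$ ($P = \frac{\left(-4 - 3\right) \frac{1}{35}}{2} = \frac{\left(-7\right) \frac{1}{35}}{2} = \frac{1}{2} \left(- \frac{1}{5}\right) = - \frac{1}{10} \approx -0.1$)
$C{\left(l,t \right)} = - \frac{63}{10}$ ($C{\left(l,t \right)} = -6 + 3 \left(- \frac{1}{10}\right) = -6 - \frac{3}{10} = - \frac{63}{10}$)
$\frac{1}{C{\left(10,\left(2 + 0\right)^{2} \right)} + 23} = \frac{1}{- \frac{63}{10} + 23} = \frac{1}{\frac{167}{10}} = \frac{10}{167}$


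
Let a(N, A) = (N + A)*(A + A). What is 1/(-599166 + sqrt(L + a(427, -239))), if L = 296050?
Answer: -299583/179499844685 - sqrt(206186)/358999689370 ≈ -1.6703e-6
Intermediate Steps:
a(N, A) = 2*A*(A + N) (a(N, A) = (A + N)*(2*A) = 2*A*(A + N))
1/(-599166 + sqrt(L + a(427, -239))) = 1/(-599166 + sqrt(296050 + 2*(-239)*(-239 + 427))) = 1/(-599166 + sqrt(296050 + 2*(-239)*188)) = 1/(-599166 + sqrt(296050 - 89864)) = 1/(-599166 + sqrt(206186))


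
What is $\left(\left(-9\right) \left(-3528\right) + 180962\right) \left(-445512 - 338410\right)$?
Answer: $-166751184308$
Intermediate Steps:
$\left(\left(-9\right) \left(-3528\right) + 180962\right) \left(-445512 - 338410\right) = \left(31752 + 180962\right) \left(-783922\right) = 212714 \left(-783922\right) = -166751184308$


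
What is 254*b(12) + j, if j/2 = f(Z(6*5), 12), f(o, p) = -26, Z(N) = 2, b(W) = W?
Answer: 2996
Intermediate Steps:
j = -52 (j = 2*(-26) = -52)
254*b(12) + j = 254*12 - 52 = 3048 - 52 = 2996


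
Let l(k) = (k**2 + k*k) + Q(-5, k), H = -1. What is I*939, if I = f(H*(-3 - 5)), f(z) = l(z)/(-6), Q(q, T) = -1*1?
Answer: -39751/2 ≈ -19876.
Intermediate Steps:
Q(q, T) = -1
l(k) = -1 + 2*k**2 (l(k) = (k**2 + k*k) - 1 = (k**2 + k**2) - 1 = 2*k**2 - 1 = -1 + 2*k**2)
f(z) = 1/6 - z**2/3 (f(z) = (-1 + 2*z**2)/(-6) = (-1 + 2*z**2)*(-1/6) = 1/6 - z**2/3)
I = -127/6 (I = 1/6 - (-3 - 5)**2/3 = 1/6 - (-1*(-8))**2/3 = 1/6 - 1/3*8**2 = 1/6 - 1/3*64 = 1/6 - 64/3 = -127/6 ≈ -21.167)
I*939 = -127/6*939 = -39751/2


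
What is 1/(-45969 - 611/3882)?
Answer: -3882/178452269 ≈ -2.1754e-5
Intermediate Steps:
1/(-45969 - 611/3882) = 1/(-178452269/3882) = -3882/178452269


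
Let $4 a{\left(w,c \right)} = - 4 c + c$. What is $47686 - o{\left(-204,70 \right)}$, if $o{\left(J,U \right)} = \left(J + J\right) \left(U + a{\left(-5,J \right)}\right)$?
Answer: $138670$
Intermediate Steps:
$a{\left(w,c \right)} = - \frac{3 c}{4}$ ($a{\left(w,c \right)} = \frac{- 4 c + c}{4} = \frac{\left(-3\right) c}{4} = - \frac{3 c}{4}$)
$o{\left(J,U \right)} = 2 J \left(U - \frac{3 J}{4}\right)$ ($o{\left(J,U \right)} = \left(J + J\right) \left(U - \frac{3 J}{4}\right) = 2 J \left(U - \frac{3 J}{4}\right)$)
$47686 - o{\left(-204,70 \right)} = 47686 - \frac{1}{2} \left(-204\right) \left(\left(-3\right) \left(-204\right) + 4 \cdot 70\right) = 47686 - \frac{1}{2} \left(-204\right) \left(612 + 280\right) = 47686 - \frac{1}{2} \left(-204\right) 892 = 47686 - -90984 = 47686 + 90984 = 138670$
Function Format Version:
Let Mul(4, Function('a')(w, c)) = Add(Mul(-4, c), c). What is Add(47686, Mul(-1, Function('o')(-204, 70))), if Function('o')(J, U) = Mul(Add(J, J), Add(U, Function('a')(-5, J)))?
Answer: 138670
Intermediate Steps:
Function('a')(w, c) = Mul(Rational(-3, 4), c) (Function('a')(w, c) = Mul(Rational(1, 4), Add(Mul(-4, c), c)) = Mul(Rational(1, 4), Mul(-3, c)) = Mul(Rational(-3, 4), c))
Function('o')(J, U) = Mul(2, J, Add(U, Mul(Rational(-3, 4), J))) (Function('o')(J, U) = Mul(Add(J, J), Add(U, Mul(Rational(-3, 4), J))) = Mul(Mul(2, J), Add(U, Mul(Rational(-3, 4), J))) = Mul(2, J, Add(U, Mul(Rational(-3, 4), J))))
Add(47686, Mul(-1, Function('o')(-204, 70))) = Add(47686, Mul(-1, Mul(Rational(1, 2), -204, Add(Mul(-3, -204), Mul(4, 70))))) = Add(47686, Mul(-1, Mul(Rational(1, 2), -204, Add(612, 280)))) = Add(47686, Mul(-1, Mul(Rational(1, 2), -204, 892))) = Add(47686, Mul(-1, -90984)) = Add(47686, 90984) = 138670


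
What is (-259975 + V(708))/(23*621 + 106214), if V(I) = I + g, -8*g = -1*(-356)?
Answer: -518623/240994 ≈ -2.1520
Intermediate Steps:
g = -89/2 (g = -(-1)*(-356)/8 = -⅛*356 = -89/2 ≈ -44.500)
V(I) = -89/2 + I (V(I) = I - 89/2 = -89/2 + I)
(-259975 + V(708))/(23*621 + 106214) = (-259975 + (-89/2 + 708))/(23*621 + 106214) = (-259975 + 1327/2)/(14283 + 106214) = -518623/2/120497 = -518623/2*1/120497 = -518623/240994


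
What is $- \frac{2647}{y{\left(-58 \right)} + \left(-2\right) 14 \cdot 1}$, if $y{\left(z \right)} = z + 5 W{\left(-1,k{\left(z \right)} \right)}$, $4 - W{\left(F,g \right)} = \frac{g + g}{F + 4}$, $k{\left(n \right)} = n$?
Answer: $- \frac{7941}{382} \approx -20.788$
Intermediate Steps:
$W{\left(F,g \right)} = 4 - \frac{2 g}{4 + F}$ ($W{\left(F,g \right)} = 4 - \frac{g + g}{F + 4} = 4 - \frac{2 g}{4 + F}$)
$y{\left(z \right)} = 20 - \frac{7 z}{3}$ ($y{\left(z \right)} = z + 5 \frac{2 \left(8 - z + 2 \left(-1\right)\right)}{4 - 1} = z + 5 \frac{2 \left(8 - z - 2\right)}{3} = z + 5 \cdot 2 \cdot \frac{1}{3} \left(6 - z\right) = z + 5 \left(4 - \frac{2 z}{3}\right) = z - \left(-20 + \frac{10 z}{3}\right) = 20 - \frac{7 z}{3}$)
$- \frac{2647}{y{\left(-58 \right)} + \left(-2\right) 14 \cdot 1} = - \frac{2647}{\left(20 - - \frac{406}{3}\right) + \left(-2\right) 14 \cdot 1} = - \frac{2647}{\left(20 + \frac{406}{3}\right) - 28} = - \frac{2647}{\frac{466}{3} - 28} = - \frac{2647}{\frac{382}{3}} = \left(-2647\right) \frac{3}{382} = - \frac{7941}{382}$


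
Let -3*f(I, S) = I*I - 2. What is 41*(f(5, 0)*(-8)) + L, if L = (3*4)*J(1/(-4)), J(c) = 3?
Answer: 7652/3 ≈ 2550.7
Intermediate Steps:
f(I, S) = 2/3 - I**2/3 (f(I, S) = -(I*I - 2)/3 = -(I**2 - 2)/3 = -(-2 + I**2)/3 = 2/3 - I**2/3)
L = 36 (L = (3*4)*3 = 12*3 = 36)
41*(f(5, 0)*(-8)) + L = 41*((2/3 - 1/3*5**2)*(-8)) + 36 = 41*((2/3 - 1/3*25)*(-8)) + 36 = 41*((2/3 - 25/3)*(-8)) + 36 = 41*(-23/3*(-8)) + 36 = 41*(184/3) + 36 = 7544/3 + 36 = 7652/3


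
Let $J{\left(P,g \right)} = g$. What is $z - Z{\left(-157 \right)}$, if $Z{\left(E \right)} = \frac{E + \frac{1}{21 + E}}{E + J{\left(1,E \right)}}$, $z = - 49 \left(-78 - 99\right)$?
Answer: $\frac{370350439}{42704} \approx 8672.5$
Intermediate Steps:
$z = 8673$ ($z = \left(-49\right) \left(-177\right) = 8673$)
$Z{\left(E \right)} = \frac{E + \frac{1}{21 + E}}{2 E}$ ($Z{\left(E \right)} = \frac{E + \frac{1}{21 + E}}{E + E} = \frac{E + \frac{1}{21 + E}}{2 E}$)
$z - Z{\left(-157 \right)} = 8673 - \frac{1 + \left(-157\right)^{2} + 21 \left(-157\right)}{2 \left(-157\right) \left(21 - 157\right)} = 8673 - \frac{1}{2} \left(- \frac{1}{157}\right) \frac{1}{-136} \left(1 + 24649 - 3297\right) = 8673 - \frac{1}{2} \left(- \frac{1}{157}\right) \left(- \frac{1}{136}\right) 21353 = 8673 - \frac{21353}{42704} = \frac{370350439}{42704}$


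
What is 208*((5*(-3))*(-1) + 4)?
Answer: 3952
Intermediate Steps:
208*((5*(-3))*(-1) + 4) = 208*(-15*(-1) + 4) = 208*(15 + 4) = 208*19 = 3952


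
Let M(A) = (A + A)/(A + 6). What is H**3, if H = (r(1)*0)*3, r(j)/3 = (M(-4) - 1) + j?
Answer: 0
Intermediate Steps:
M(A) = 2*A/(6 + A) (M(A) = (2*A)/(6 + A) = 2*A/(6 + A))
r(j) = -15 + 3*j (r(j) = 3*((2*(-4)/(6 - 4) - 1) + j) = 3*((2*(-4)/2 - 1) + j) = 3*((2*(-4)*(1/2) - 1) + j) = 3*((-4 - 1) + j) = 3*(-5 + j) = -15 + 3*j)
H = 0 (H = ((-15 + 3*1)*0)*3 = ((-15 + 3)*0)*3 = -12*0*3 = 0*3 = 0)
H**3 = 0**3 = 0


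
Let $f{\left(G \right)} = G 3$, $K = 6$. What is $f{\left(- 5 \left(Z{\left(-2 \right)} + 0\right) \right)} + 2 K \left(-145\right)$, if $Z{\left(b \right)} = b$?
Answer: $-1710$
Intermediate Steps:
$f{\left(G \right)} = 3 G$
$f{\left(- 5 \left(Z{\left(-2 \right)} + 0\right) \right)} + 2 K \left(-145\right) = 3 \left(- 5 \left(-2 + 0\right)\right) + 2 \cdot 6 \left(-145\right) = 3 \left(\left(-5\right) \left(-2\right)\right) + 12 \left(-145\right) = 3 \cdot 10 - 1740 = 30 - 1740 = -1710$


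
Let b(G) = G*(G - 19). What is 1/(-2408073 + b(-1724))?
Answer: 1/596859 ≈ 1.6754e-6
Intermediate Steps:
b(G) = G*(-19 + G)
1/(-2408073 + b(-1724)) = 1/(-2408073 - 1724*(-19 - 1724)) = 1/(-2408073 - 1724*(-1743)) = 1/(-2408073 + 3004932) = 1/596859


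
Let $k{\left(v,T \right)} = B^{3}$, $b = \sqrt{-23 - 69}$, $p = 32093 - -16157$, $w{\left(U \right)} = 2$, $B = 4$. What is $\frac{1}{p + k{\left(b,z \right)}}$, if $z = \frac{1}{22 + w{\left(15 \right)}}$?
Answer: $\frac{1}{48314} \approx 2.0698 \cdot 10^{-5}$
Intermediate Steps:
$p = 48250$ ($p = 32093 + 16157 = 48250$)
$z = \frac{1}{24}$ ($z = \frac{1}{22 + 2} = \frac{1}{24} \approx 0.041667$)
$b = 2 i \sqrt{23}$ ($b = \sqrt{-92} = 2 i \sqrt{23} \approx 9.5917 i$)
$k{\left(v,T \right)} = 64$ ($k{\left(v,T \right)} = 4^{3} = 64$)
$\frac{1}{p + k{\left(b,z \right)}} = \frac{1}{48250 + 64} = \frac{1}{48314}$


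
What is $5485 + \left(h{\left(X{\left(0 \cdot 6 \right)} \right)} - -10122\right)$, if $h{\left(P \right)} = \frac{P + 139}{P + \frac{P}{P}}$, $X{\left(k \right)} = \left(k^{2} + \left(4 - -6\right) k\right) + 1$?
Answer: $15677$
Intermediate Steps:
$X{\left(k \right)} = 1 + k^{2} + 10 k$ ($X{\left(k \right)} = \left(k^{2} + \left(4 + 6\right) k\right) + 1 = \left(k^{2} + 10 k\right) + 1 = 1 + k^{2} + 10 k$)
$h{\left(P \right)} = \frac{139 + P}{1 + P}$ ($h{\left(P \right)} = \frac{139 + P}{P + 1} = \frac{139 + P}{1 + P}$)
$5485 + \left(h{\left(X{\left(0 \cdot 6 \right)} \right)} - -10122\right) = 5485 + \left(\frac{139 + \left(1 + \left(0 \cdot 6\right)^{2} + 10 \cdot 0 \cdot 6\right)}{1 + \left(1 + \left(0 \cdot 6\right)^{2} + 10 \cdot 0 \cdot 6\right)} - -10122\right) = 5485 + \left(\frac{139 + \left(1 + 0^{2} + 10 \cdot 0\right)}{1 + \left(1 + 0^{2} + 10 \cdot 0\right)} + 10122\right) = 5485 + \left(\frac{139 + \left(1 + 0 + 0\right)}{1 + \left(1 + 0 + 0\right)} + 10122\right) = 5485 + \left(\frac{139 + 1}{1 + 1} + 10122\right) = 5485 + \left(\frac{1}{2} \cdot 140 + 10122\right) = 5485 + \left(70 + 10122\right) = 5485 + 10192 = 15677$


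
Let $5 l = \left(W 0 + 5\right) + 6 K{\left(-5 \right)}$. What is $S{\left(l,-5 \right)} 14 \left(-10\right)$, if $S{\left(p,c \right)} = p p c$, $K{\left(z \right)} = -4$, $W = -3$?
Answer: $10108$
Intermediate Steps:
$l = - \frac{19}{5}$ ($l = \frac{\left(\left(-3\right) 0 + 5\right) + 6 \left(-4\right)}{5} = \frac{\left(0 + 5\right) - 24}{5} = \frac{5 - 24}{5} = \frac{1}{5} \left(-19\right) = - \frac{19}{5} \approx -3.8$)
$S{\left(p,c \right)} = c p^{2}$ ($S{\left(p,c \right)} = p^{2} c = c p^{2}$)
$S{\left(l,-5 \right)} 14 \left(-10\right) = - 5 \left(- \frac{19}{5}\right)^{2} \cdot 14 \left(-10\right) = \left(-5\right) \frac{361}{25} \cdot 14 \left(-10\right) = \left(- \frac{361}{5}\right) 14 \left(-10\right) = \left(- \frac{5054}{5}\right) \left(-10\right) = 10108$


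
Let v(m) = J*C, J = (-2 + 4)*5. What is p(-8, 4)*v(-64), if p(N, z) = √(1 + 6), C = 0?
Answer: 0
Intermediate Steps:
J = 10 (J = 2*5 = 10)
p(N, z) = √7
v(m) = 0 (v(m) = 10*0 = 0)
p(-8, 4)*v(-64) = √7*0 = 0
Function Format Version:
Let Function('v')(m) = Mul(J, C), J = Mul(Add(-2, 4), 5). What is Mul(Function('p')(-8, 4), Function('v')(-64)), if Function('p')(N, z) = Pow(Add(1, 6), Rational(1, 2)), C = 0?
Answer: 0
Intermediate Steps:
J = 10 (J = Mul(2, 5) = 10)
Function('p')(N, z) = Pow(7, Rational(1, 2))
Function('v')(m) = 0 (Function('v')(m) = Mul(10, 0) = 0)
Mul(Function('p')(-8, 4), Function('v')(-64)) = Mul(Pow(7, Rational(1, 2)), 0) = 0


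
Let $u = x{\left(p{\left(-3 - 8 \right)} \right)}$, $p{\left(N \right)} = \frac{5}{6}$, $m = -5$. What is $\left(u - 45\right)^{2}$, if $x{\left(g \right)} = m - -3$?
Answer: $2209$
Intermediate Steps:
$p{\left(N \right)} = \frac{5}{6}$ ($p{\left(N \right)} = 5 \cdot \frac{1}{6} = \frac{5}{6}$)
$x{\left(g \right)} = -2$ ($x{\left(g \right)} = -5 - -3 = -5 + 3 = -2$)
$u = -2$
$\left(u - 45\right)^{2} = \left(-2 - 45\right)^{2} = \left(-47\right)^{2} = 2209$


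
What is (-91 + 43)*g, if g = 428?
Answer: -20544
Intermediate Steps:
(-91 + 43)*g = (-91 + 43)*428 = -48*428 = -20544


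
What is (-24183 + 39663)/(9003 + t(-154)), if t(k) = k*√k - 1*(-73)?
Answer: 3512412/2150651 + 59598*I*√154/2150651 ≈ 1.6332 + 0.34389*I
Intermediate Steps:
t(k) = 73 + k^(3/2) (t(k) = k^(3/2) + 73 = 73 + k^(3/2))
(-24183 + 39663)/(9003 + t(-154)) = (-24183 + 39663)/(9003 + (73 + (-154)^(3/2))) = 15480/(9003 + (73 - 154*I*√154)) = 15480/(9076 - 154*I*√154)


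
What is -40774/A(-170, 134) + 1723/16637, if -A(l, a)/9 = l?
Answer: -337860424/12727305 ≈ -26.546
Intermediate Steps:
A(l, a) = -9*l
-40774/A(-170, 134) + 1723/16637 = -40774/((-9*(-170))) + 1723/16637 = -40774/1530 + 1723*(1/16637) = -40774*1/1530 + 1723/16637 = -20387/765 + 1723/16637 = -337860424/12727305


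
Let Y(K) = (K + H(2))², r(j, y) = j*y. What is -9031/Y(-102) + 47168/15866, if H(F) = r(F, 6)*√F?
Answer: 5084648437/2505590452 - 153527*√2/710649 ≈ 1.7238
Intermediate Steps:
H(F) = 6*F^(3/2) (H(F) = (F*6)*√F = (6*F)*√F = 6*F^(3/2))
Y(K) = (K + 12*√2)² (Y(K) = (K + 6*2^(3/2))² = (K + 6*(2*√2))² = (K + 12*√2)²)
-9031/Y(-102) + 47168/15866 = -9031/(-102 + 12*√2)² + 47168/15866 = -9031/(-102 + 12*√2)² + 47168*(1/15866) = -9031/(-102 + 12*√2)² + 23584/7933 = 23584/7933 - 9031/(-102 + 12*√2)²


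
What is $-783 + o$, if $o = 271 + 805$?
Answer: $293$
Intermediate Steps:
$o = 1076$
$-783 + o = -783 + 1076 = 293$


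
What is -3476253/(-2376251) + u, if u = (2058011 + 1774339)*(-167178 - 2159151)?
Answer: -21185007038963654397/2376251 ≈ -8.9153e+12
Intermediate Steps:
u = -8915306943150 (u = 3832350*(-2326329) = -8915306943150)
-3476253/(-2376251) + u = -3476253/(-2376251) - 8915306943150 = -3476253*(-1/2376251) - 8915306943150 = 3476253/2376251 - 8915306943150 = -21185007038963654397/2376251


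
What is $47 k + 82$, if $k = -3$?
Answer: $-59$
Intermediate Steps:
$47 k + 82 = 47 \left(-3\right) + 82 = -141 + 82 = -59$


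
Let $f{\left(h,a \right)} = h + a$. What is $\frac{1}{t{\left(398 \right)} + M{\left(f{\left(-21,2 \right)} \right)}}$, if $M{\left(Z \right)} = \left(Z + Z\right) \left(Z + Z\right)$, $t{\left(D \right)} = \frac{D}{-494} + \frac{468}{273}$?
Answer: $\frac{1729}{2498247} \approx 0.00069209$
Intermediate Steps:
$f{\left(h,a \right)} = a + h$
$t{\left(D \right)} = \frac{12}{7} - \frac{D}{494}$ ($t{\left(D \right)} = D \left(- \frac{1}{494}\right) + 468 \cdot \frac{1}{273} = - \frac{D}{494} + \frac{12}{7} = \frac{12}{7} - \frac{D}{494}$)
$M{\left(Z \right)} = 4 Z^{2}$ ($M{\left(Z \right)} = 2 Z 2 Z = 4 Z^{2}$)
$\frac{1}{t{\left(398 \right)} + M{\left(f{\left(-21,2 \right)} \right)}} = \frac{1}{\left(\frac{12}{7} - \frac{199}{247}\right) + 4 \left(2 - 21\right)^{2}} = \frac{1}{\left(\frac{12}{7} - \frac{199}{247}\right) + 4 \left(-19\right)^{2}} = \frac{1}{\frac{1571}{1729} + 4 \cdot 361} = \frac{1}{\frac{1571}{1729} + 1444} = \frac{1}{\frac{2498247}{1729}} = \frac{1729}{2498247}$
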